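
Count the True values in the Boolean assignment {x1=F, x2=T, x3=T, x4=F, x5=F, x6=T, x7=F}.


The weight is the number of variables assigned True.
True variables: x2, x3, x6.
Weight = 3.

3


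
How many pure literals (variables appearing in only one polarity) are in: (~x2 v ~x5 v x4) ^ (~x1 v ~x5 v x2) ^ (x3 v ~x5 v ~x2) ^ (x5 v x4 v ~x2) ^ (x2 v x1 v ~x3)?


A pure literal appears in only one polarity across all clauses.
Pure literals: x4 (positive only).
Count = 1.

1


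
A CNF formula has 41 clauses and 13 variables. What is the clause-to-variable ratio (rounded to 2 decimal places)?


Clause-to-variable ratio = clauses / variables.
41 / 13 = 3.15.

3.15


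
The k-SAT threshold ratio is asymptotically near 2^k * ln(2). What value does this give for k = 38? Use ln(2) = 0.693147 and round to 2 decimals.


Using the asymptotic formula: threshold ~ 2^k * ln(2).
2^38 = 274877906944.
274877906944 * 0.693147 = 190530796564.51.

190530796564.51


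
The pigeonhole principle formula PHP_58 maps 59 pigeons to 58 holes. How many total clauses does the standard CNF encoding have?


The PHP encoding has two parts:
1) At-least-one-hole clauses: 59 (one per pigeon, each with 58 literals).
2) At-most-one-pigeon-per-hole clauses: 58 holes * C(59,2) = 58 * 1711 = 99238.
Total clauses = 59 + 99238 = 99297.

99297


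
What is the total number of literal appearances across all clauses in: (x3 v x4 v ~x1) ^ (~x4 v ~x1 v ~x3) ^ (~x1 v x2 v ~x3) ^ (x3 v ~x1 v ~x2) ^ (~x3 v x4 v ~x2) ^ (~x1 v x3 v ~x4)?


Clause lengths: 3, 3, 3, 3, 3, 3.
Sum = 3 + 3 + 3 + 3 + 3 + 3 = 18.

18


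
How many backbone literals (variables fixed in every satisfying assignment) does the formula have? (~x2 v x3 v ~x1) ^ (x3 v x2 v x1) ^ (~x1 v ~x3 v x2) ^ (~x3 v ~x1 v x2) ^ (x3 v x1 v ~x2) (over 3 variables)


Find all satisfying assignments: 4 model(s).
Check which variables have the same value in every model.
No variable is fixed across all models.
Backbone size = 0.

0


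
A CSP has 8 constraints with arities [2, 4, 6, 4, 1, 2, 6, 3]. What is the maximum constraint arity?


The arities are: 2, 4, 6, 4, 1, 2, 6, 3.
Scan for the maximum value.
Maximum arity = 6.

6


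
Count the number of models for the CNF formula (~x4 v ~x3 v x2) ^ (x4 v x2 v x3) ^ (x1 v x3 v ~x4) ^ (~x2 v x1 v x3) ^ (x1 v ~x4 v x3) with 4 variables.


Enumerate all 16 truth assignments over 4 variables.
Test each against every clause.
Satisfying assignments found: 9.

9


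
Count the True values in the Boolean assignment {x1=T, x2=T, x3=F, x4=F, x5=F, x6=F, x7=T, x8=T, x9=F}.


The weight is the number of variables assigned True.
True variables: x1, x2, x7, x8.
Weight = 4.

4


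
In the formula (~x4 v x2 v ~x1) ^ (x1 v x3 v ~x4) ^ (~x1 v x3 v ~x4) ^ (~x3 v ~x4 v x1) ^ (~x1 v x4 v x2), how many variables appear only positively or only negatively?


A pure literal appears in only one polarity across all clauses.
Pure literals: x2 (positive only).
Count = 1.

1


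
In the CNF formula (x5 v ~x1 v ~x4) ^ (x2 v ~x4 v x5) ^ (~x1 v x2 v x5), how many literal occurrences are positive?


Scan each clause for unnegated literals.
Clause 1: 1 positive; Clause 2: 2 positive; Clause 3: 2 positive.
Total positive literal occurrences = 5.

5


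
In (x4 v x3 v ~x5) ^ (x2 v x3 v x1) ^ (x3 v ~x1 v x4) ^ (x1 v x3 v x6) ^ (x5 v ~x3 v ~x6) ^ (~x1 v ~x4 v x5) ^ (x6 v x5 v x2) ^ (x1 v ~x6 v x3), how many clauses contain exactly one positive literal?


A definite clause has exactly one positive literal.
Clause 1: 2 positive -> not definite
Clause 2: 3 positive -> not definite
Clause 3: 2 positive -> not definite
Clause 4: 3 positive -> not definite
Clause 5: 1 positive -> definite
Clause 6: 1 positive -> definite
Clause 7: 3 positive -> not definite
Clause 8: 2 positive -> not definite
Definite clause count = 2.

2


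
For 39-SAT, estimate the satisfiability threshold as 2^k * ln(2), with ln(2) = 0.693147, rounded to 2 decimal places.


Using the asymptotic formula: threshold ~ 2^k * ln(2).
2^39 = 549755813888.
549755813888 * 0.693147 = 381061593129.03.

381061593129.03


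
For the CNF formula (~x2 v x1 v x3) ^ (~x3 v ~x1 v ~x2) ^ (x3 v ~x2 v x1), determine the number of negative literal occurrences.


Scan each clause for negated literals.
Clause 1: 1 negative; Clause 2: 3 negative; Clause 3: 1 negative.
Total negative literal occurrences = 5.

5


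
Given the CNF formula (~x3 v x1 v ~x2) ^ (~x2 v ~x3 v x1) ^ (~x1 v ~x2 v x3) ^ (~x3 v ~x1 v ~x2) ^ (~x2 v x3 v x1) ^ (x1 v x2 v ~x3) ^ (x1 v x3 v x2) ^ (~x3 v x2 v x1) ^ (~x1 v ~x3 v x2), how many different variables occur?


Identify each distinct variable in the formula.
Variables found: x1, x2, x3.
Total distinct variables = 3.

3


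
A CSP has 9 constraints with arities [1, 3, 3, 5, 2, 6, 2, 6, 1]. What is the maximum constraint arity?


The arities are: 1, 3, 3, 5, 2, 6, 2, 6, 1.
Scan for the maximum value.
Maximum arity = 6.

6


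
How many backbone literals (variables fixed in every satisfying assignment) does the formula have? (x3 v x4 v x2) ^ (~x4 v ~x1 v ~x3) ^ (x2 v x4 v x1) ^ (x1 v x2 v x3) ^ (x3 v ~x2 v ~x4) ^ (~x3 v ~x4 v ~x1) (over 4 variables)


Find all satisfying assignments: 8 model(s).
Check which variables have the same value in every model.
No variable is fixed across all models.
Backbone size = 0.

0


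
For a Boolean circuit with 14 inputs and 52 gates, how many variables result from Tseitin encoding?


The Tseitin transformation introduces one auxiliary variable per gate.
Total variables = inputs + gates = 14 + 52 = 66.

66


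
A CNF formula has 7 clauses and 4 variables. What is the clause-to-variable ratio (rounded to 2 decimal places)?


Clause-to-variable ratio = clauses / variables.
7 / 4 = 1.75.

1.75


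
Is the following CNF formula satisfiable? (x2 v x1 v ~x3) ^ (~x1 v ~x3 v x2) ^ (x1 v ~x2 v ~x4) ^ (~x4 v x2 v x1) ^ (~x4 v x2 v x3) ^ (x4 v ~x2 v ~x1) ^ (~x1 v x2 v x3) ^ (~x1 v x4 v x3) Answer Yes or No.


Check all 16 possible truth assignments.
Number of satisfying assignments found: 5.
The formula is satisfiable.

Yes


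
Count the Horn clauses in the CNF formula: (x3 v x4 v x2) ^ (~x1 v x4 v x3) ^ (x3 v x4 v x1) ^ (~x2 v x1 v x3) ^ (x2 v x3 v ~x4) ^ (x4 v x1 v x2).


A Horn clause has at most one positive literal.
Clause 1: 3 positive lit(s) -> not Horn
Clause 2: 2 positive lit(s) -> not Horn
Clause 3: 3 positive lit(s) -> not Horn
Clause 4: 2 positive lit(s) -> not Horn
Clause 5: 2 positive lit(s) -> not Horn
Clause 6: 3 positive lit(s) -> not Horn
Total Horn clauses = 0.

0


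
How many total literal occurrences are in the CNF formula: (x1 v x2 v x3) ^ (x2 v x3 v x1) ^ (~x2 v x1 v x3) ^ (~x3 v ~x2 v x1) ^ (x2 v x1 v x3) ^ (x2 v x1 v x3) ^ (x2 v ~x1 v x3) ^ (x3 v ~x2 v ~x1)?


Clause lengths: 3, 3, 3, 3, 3, 3, 3, 3.
Sum = 3 + 3 + 3 + 3 + 3 + 3 + 3 + 3 = 24.

24


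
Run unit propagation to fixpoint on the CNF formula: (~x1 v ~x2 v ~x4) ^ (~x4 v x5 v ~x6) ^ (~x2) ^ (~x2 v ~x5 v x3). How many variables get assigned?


Unit propagation repeatedly assigns the literal in any unit clause, then simplifies.
Assignments in order: x2 = F.
No further unit clauses remain.
Total variables assigned = 1.

1


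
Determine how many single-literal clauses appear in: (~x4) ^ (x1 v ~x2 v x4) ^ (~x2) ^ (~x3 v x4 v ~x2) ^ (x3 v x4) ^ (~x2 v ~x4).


A unit clause contains exactly one literal.
Unit clauses found: (~x4), (~x2).
Count = 2.

2


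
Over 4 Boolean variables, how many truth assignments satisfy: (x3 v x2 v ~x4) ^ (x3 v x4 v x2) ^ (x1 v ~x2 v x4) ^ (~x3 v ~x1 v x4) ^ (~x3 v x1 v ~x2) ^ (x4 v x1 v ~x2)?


Enumerate all 16 truth assignments over 4 variables.
Test each against every clause.
Satisfying assignments found: 7.

7


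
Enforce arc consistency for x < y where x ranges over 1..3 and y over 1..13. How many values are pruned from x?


For the constraint x < y, x needs a supporting value in y's domain.
x can be at most 12 (one less than y's maximum).
Valid x values from domain: 3 out of 3.
Pruned = 3 - 3 = 0.

0


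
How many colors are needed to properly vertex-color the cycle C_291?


An odd cycle cannot be 2-colored: alternating two colors around the cycle returns to the start with a conflict.
Since 291 is odd, three colors are required (and three suffice).
Chromatic number = 3.

3


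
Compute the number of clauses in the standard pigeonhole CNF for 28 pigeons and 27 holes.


The PHP encoding has two parts:
1) At-least-one-hole clauses: 28 (one per pigeon, each with 27 literals).
2) At-most-one-pigeon-per-hole clauses: 27 holes * C(28,2) = 27 * 378 = 10206.
Total clauses = 28 + 10206 = 10234.

10234


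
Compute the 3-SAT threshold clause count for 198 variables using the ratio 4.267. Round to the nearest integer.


The 3-SAT phase transition occurs at approximately 4.267 clauses per variable.
m = 4.267 * 198 = 844.866.
Rounded to nearest integer: 845.

845


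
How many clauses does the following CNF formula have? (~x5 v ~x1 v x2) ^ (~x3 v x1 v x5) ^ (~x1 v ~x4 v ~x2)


Each group enclosed in parentheses joined by ^ is one clause.
Counting the conjuncts: 3 clauses.

3


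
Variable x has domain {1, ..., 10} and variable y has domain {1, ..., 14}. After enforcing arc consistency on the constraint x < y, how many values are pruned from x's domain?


For the constraint x < y, x needs a supporting value in y's domain.
x can be at most 13 (one less than y's maximum).
Valid x values from domain: 10 out of 10.
Pruned = 10 - 10 = 0.

0


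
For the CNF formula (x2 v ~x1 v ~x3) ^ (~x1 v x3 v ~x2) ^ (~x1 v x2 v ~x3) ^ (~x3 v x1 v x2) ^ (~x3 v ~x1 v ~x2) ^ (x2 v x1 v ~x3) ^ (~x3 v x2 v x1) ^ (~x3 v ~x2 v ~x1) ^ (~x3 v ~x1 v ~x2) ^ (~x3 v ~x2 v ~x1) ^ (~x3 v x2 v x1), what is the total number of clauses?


Each group enclosed in parentheses joined by ^ is one clause.
Counting the conjuncts: 11 clauses.

11


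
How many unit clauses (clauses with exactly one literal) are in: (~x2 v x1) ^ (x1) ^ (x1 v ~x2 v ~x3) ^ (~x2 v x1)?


A unit clause contains exactly one literal.
Unit clauses found: (x1).
Count = 1.

1


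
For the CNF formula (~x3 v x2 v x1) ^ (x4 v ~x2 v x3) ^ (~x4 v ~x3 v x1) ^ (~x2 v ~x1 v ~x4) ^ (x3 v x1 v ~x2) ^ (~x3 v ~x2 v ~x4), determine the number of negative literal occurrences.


Scan each clause for negated literals.
Clause 1: 1 negative; Clause 2: 1 negative; Clause 3: 2 negative; Clause 4: 3 negative; Clause 5: 1 negative; Clause 6: 3 negative.
Total negative literal occurrences = 11.

11


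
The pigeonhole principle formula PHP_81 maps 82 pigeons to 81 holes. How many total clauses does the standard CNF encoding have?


The PHP encoding has two parts:
1) At-least-one-hole clauses: 82 (one per pigeon, each with 81 literals).
2) At-most-one-pigeon-per-hole clauses: 81 holes * C(82,2) = 81 * 3321 = 269001.
Total clauses = 82 + 269001 = 269083.

269083


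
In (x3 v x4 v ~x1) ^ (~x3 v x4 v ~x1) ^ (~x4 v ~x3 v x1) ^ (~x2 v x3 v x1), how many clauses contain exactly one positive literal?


A definite clause has exactly one positive literal.
Clause 1: 2 positive -> not definite
Clause 2: 1 positive -> definite
Clause 3: 1 positive -> definite
Clause 4: 2 positive -> not definite
Definite clause count = 2.

2


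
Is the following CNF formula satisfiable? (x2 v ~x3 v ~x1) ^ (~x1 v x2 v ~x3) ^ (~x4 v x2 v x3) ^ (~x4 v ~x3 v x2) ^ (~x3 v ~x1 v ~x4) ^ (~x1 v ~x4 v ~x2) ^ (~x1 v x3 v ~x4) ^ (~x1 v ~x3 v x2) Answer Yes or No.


Check all 16 possible truth assignments.
Number of satisfying assignments found: 9.
The formula is satisfiable.

Yes


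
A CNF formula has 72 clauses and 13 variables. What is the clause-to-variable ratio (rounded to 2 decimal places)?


Clause-to-variable ratio = clauses / variables.
72 / 13 = 5.54.

5.54


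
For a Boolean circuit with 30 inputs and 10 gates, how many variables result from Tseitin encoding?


The Tseitin transformation introduces one auxiliary variable per gate.
Total variables = inputs + gates = 30 + 10 = 40.

40


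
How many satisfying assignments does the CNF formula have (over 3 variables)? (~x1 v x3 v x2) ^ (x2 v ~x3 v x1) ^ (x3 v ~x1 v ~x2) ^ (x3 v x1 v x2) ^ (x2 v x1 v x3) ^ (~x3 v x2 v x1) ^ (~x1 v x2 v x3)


Enumerate all 8 truth assignments over 3 variables.
Test each against every clause.
Satisfying assignments found: 4.

4


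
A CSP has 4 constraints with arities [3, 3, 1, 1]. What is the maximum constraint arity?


The arities are: 3, 3, 1, 1.
Scan for the maximum value.
Maximum arity = 3.

3


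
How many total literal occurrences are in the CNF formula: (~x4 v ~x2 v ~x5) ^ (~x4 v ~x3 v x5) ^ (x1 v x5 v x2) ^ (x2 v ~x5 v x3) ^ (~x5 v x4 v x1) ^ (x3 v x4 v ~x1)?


Clause lengths: 3, 3, 3, 3, 3, 3.
Sum = 3 + 3 + 3 + 3 + 3 + 3 = 18.

18


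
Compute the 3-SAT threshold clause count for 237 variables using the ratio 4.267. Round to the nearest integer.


The 3-SAT phase transition occurs at approximately 4.267 clauses per variable.
m = 4.267 * 237 = 1011.279.
Rounded to nearest integer: 1011.

1011


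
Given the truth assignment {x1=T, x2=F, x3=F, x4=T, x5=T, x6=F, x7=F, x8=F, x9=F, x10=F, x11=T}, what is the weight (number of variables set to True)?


The weight is the number of variables assigned True.
True variables: x1, x4, x5, x11.
Weight = 4.

4


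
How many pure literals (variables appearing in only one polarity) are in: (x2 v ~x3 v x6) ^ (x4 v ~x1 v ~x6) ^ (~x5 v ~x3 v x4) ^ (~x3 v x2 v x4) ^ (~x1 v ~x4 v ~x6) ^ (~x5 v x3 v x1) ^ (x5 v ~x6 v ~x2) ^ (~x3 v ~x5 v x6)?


A pure literal appears in only one polarity across all clauses.
No pure literals found.
Count = 0.

0


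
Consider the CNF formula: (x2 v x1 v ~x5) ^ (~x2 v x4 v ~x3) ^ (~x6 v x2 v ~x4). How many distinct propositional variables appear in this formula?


Identify each distinct variable in the formula.
Variables found: x1, x2, x3, x4, x5, x6.
Total distinct variables = 6.

6


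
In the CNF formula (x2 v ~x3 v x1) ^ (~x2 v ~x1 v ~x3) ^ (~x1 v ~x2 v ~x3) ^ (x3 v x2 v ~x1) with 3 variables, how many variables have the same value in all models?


Find all satisfying assignments: 5 model(s).
Check which variables have the same value in every model.
No variable is fixed across all models.
Backbone size = 0.

0


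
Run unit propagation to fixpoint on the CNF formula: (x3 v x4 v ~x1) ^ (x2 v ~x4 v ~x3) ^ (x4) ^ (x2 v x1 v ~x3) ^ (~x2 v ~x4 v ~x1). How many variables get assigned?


Unit propagation repeatedly assigns the literal in any unit clause, then simplifies.
Assignments in order: x4 = T.
No further unit clauses remain.
Total variables assigned = 1.

1


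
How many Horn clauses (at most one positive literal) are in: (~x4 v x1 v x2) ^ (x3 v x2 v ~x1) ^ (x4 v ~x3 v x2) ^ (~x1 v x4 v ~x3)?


A Horn clause has at most one positive literal.
Clause 1: 2 positive lit(s) -> not Horn
Clause 2: 2 positive lit(s) -> not Horn
Clause 3: 2 positive lit(s) -> not Horn
Clause 4: 1 positive lit(s) -> Horn
Total Horn clauses = 1.

1


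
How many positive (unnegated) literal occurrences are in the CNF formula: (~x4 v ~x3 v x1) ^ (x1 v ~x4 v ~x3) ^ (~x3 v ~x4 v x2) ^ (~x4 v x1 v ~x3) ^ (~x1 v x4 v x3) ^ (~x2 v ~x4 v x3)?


Scan each clause for unnegated literals.
Clause 1: 1 positive; Clause 2: 1 positive; Clause 3: 1 positive; Clause 4: 1 positive; Clause 5: 2 positive; Clause 6: 1 positive.
Total positive literal occurrences = 7.

7


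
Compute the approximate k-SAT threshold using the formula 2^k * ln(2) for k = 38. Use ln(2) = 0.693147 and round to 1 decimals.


Using the asymptotic formula: threshold ~ 2^k * ln(2).
2^38 = 274877906944.
274877906944 * 0.693147 = 190530796564.5.

190530796564.5


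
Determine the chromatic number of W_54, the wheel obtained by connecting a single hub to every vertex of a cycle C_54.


W_54 consists of the cycle C_54 together with a hub vertex adjacent to every cycle vertex.
The cycle C_54 needs 2 colors (even cycle -> 2).
The hub is adjacent to every cycle vertex, so it must receive a new color distinct from all of them.
Chromatic number = 2 + 1 = 3.

3


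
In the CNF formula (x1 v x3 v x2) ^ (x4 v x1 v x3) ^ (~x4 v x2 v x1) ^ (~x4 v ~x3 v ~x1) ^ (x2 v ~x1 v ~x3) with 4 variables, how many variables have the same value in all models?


Find all satisfying assignments: 9 model(s).
Check which variables have the same value in every model.
No variable is fixed across all models.
Backbone size = 0.

0


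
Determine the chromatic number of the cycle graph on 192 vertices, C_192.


A cycle on an even number of vertices is bipartite: alternate two colors around the cycle.
Since 192 is even, two colors suffice, and at least two are needed because the graph has edges.
Chromatic number = 2.

2


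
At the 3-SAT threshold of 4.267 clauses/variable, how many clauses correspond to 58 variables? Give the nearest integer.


The 3-SAT phase transition occurs at approximately 4.267 clauses per variable.
m = 4.267 * 58 = 247.486.
Rounded to nearest integer: 247.

247


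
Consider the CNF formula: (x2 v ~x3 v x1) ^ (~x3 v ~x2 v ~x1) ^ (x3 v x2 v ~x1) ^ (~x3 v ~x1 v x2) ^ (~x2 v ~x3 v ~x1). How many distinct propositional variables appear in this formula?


Identify each distinct variable in the formula.
Variables found: x1, x2, x3.
Total distinct variables = 3.

3


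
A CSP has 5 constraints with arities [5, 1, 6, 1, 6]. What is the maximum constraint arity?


The arities are: 5, 1, 6, 1, 6.
Scan for the maximum value.
Maximum arity = 6.

6


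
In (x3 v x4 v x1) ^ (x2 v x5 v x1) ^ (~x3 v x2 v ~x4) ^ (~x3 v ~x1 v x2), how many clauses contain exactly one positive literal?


A definite clause has exactly one positive literal.
Clause 1: 3 positive -> not definite
Clause 2: 3 positive -> not definite
Clause 3: 1 positive -> definite
Clause 4: 1 positive -> definite
Definite clause count = 2.

2


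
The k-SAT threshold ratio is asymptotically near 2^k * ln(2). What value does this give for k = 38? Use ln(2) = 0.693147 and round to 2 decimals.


Using the asymptotic formula: threshold ~ 2^k * ln(2).
2^38 = 274877906944.
274877906944 * 0.693147 = 190530796564.51.

190530796564.51


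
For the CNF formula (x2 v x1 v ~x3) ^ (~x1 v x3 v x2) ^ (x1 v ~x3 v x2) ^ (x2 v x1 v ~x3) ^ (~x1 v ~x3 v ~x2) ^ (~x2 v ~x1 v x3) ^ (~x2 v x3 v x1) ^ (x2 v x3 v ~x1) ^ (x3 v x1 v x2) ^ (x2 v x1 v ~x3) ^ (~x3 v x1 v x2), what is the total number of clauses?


Each group enclosed in parentheses joined by ^ is one clause.
Counting the conjuncts: 11 clauses.

11


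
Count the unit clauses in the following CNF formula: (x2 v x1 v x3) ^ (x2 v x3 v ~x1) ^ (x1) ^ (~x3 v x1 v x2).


A unit clause contains exactly one literal.
Unit clauses found: (x1).
Count = 1.

1


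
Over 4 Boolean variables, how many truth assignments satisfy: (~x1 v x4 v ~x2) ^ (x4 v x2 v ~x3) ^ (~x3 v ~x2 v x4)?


Enumerate all 16 truth assignments over 4 variables.
Test each against every clause.
Satisfying assignments found: 11.

11


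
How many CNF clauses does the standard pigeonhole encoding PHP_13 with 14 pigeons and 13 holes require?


The PHP encoding has two parts:
1) At-least-one-hole clauses: 14 (one per pigeon, each with 13 literals).
2) At-most-one-pigeon-per-hole clauses: 13 holes * C(14,2) = 13 * 91 = 1183.
Total clauses = 14 + 1183 = 1197.

1197


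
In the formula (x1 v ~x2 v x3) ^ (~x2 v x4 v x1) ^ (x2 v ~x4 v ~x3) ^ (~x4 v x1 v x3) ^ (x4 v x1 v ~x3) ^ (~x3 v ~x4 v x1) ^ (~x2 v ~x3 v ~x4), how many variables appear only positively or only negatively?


A pure literal appears in only one polarity across all clauses.
Pure literals: x1 (positive only).
Count = 1.

1


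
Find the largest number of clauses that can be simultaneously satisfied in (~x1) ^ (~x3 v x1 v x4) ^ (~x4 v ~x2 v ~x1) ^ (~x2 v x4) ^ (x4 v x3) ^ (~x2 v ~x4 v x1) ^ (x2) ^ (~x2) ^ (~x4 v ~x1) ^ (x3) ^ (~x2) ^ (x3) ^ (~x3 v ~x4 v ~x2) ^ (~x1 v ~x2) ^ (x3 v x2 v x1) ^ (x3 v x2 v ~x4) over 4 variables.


Enumerate all 16 truth assignments.
For each, count how many of the 16 clauses are satisfied.
The formula is not fully satisfiable, so the maximum is below 16.
Maximum simultaneously satisfiable clauses = 15.

15


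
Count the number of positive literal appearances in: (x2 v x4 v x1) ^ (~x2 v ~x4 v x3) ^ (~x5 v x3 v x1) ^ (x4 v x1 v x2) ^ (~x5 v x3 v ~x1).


Scan each clause for unnegated literals.
Clause 1: 3 positive; Clause 2: 1 positive; Clause 3: 2 positive; Clause 4: 3 positive; Clause 5: 1 positive.
Total positive literal occurrences = 10.

10


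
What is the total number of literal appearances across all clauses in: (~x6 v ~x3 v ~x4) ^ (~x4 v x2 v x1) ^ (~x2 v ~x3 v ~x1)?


Clause lengths: 3, 3, 3.
Sum = 3 + 3 + 3 = 9.

9


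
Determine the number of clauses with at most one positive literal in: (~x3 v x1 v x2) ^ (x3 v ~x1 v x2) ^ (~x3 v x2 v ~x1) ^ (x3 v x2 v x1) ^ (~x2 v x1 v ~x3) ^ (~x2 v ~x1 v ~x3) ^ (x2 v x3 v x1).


A Horn clause has at most one positive literal.
Clause 1: 2 positive lit(s) -> not Horn
Clause 2: 2 positive lit(s) -> not Horn
Clause 3: 1 positive lit(s) -> Horn
Clause 4: 3 positive lit(s) -> not Horn
Clause 5: 1 positive lit(s) -> Horn
Clause 6: 0 positive lit(s) -> Horn
Clause 7: 3 positive lit(s) -> not Horn
Total Horn clauses = 3.

3


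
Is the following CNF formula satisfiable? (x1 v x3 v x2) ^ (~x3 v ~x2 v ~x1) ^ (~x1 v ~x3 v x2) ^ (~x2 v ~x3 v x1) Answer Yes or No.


Check all 8 possible truth assignments.
Number of satisfying assignments found: 4.
The formula is satisfiable.

Yes


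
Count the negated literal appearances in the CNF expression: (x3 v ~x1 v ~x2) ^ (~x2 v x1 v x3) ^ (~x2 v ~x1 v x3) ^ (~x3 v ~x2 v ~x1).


Scan each clause for negated literals.
Clause 1: 2 negative; Clause 2: 1 negative; Clause 3: 2 negative; Clause 4: 3 negative.
Total negative literal occurrences = 8.

8


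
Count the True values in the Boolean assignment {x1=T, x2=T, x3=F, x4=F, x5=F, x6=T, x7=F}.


The weight is the number of variables assigned True.
True variables: x1, x2, x6.
Weight = 3.

3


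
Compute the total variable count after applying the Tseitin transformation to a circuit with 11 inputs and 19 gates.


The Tseitin transformation introduces one auxiliary variable per gate.
Total variables = inputs + gates = 11 + 19 = 30.

30


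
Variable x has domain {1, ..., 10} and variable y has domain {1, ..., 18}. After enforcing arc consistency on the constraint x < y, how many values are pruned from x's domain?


For the constraint x < y, x needs a supporting value in y's domain.
x can be at most 17 (one less than y's maximum).
Valid x values from domain: 10 out of 10.
Pruned = 10 - 10 = 0.

0


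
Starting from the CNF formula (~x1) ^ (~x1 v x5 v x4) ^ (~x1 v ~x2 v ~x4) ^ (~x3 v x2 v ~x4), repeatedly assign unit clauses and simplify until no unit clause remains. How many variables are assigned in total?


Unit propagation repeatedly assigns the literal in any unit clause, then simplifies.
Assignments in order: x1 = F.
No further unit clauses remain.
Total variables assigned = 1.

1


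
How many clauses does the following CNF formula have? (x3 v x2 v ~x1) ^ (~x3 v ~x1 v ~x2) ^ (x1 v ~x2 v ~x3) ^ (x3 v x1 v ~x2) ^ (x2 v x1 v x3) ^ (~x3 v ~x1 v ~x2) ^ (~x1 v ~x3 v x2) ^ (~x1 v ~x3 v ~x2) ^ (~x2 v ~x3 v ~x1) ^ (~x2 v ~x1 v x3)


Each group enclosed in parentheses joined by ^ is one clause.
Counting the conjuncts: 10 clauses.

10


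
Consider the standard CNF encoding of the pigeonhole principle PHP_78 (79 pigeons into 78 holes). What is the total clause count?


The PHP encoding has two parts:
1) At-least-one-hole clauses: 79 (one per pigeon, each with 78 literals).
2) At-most-one-pigeon-per-hole clauses: 78 holes * C(79,2) = 78 * 3081 = 240318.
Total clauses = 79 + 240318 = 240397.

240397


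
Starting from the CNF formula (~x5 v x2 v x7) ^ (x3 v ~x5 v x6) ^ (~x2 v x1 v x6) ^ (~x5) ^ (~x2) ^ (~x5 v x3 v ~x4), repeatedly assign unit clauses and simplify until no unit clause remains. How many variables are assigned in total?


Unit propagation repeatedly assigns the literal in any unit clause, then simplifies.
Assignments in order: x5 = F, x2 = F.
No further unit clauses remain.
Total variables assigned = 2.

2


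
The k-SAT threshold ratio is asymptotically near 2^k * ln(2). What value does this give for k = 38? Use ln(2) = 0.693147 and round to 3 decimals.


Using the asymptotic formula: threshold ~ 2^k * ln(2).
2^38 = 274877906944.
274877906944 * 0.693147 = 190530796564.513.

190530796564.513


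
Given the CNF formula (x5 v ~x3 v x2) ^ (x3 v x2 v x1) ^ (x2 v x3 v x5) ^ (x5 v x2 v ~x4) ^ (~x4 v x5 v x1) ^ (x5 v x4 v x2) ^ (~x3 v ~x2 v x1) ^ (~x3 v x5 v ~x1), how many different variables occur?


Identify each distinct variable in the formula.
Variables found: x1, x2, x3, x4, x5.
Total distinct variables = 5.

5


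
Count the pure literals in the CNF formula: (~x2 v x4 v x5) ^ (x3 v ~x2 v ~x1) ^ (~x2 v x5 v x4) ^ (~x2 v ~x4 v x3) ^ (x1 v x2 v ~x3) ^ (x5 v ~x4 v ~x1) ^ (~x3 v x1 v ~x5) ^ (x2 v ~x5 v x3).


A pure literal appears in only one polarity across all clauses.
No pure literals found.
Count = 0.

0


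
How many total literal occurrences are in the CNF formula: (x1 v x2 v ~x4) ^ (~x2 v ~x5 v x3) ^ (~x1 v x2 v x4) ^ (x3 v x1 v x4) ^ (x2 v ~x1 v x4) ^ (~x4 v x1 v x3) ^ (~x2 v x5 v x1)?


Clause lengths: 3, 3, 3, 3, 3, 3, 3.
Sum = 3 + 3 + 3 + 3 + 3 + 3 + 3 = 21.

21


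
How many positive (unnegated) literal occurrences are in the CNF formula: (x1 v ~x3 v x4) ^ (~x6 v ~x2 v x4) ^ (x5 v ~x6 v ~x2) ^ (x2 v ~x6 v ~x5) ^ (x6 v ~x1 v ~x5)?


Scan each clause for unnegated literals.
Clause 1: 2 positive; Clause 2: 1 positive; Clause 3: 1 positive; Clause 4: 1 positive; Clause 5: 1 positive.
Total positive literal occurrences = 6.

6


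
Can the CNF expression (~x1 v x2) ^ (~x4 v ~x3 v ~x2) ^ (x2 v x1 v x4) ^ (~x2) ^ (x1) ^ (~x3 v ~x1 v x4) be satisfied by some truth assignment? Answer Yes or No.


Check all 16 possible truth assignments.
Number of satisfying assignments found: 0.
The formula is unsatisfiable.

No


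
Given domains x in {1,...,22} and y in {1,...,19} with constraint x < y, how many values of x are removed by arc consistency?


For the constraint x < y, x needs a supporting value in y's domain.
x can be at most 18 (one less than y's maximum).
Valid x values from domain: 18 out of 22.
Pruned = 22 - 18 = 4.

4


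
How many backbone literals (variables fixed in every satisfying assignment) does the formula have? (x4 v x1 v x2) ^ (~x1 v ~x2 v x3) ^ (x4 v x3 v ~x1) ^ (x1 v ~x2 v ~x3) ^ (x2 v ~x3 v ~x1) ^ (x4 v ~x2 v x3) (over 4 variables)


Find all satisfying assignments: 6 model(s).
Check which variables have the same value in every model.
No variable is fixed across all models.
Backbone size = 0.

0


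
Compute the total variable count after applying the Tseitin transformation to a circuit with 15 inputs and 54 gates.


The Tseitin transformation introduces one auxiliary variable per gate.
Total variables = inputs + gates = 15 + 54 = 69.

69


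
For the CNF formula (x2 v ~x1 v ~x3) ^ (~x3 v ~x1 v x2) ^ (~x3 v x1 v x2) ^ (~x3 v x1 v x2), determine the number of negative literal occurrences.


Scan each clause for negated literals.
Clause 1: 2 negative; Clause 2: 2 negative; Clause 3: 1 negative; Clause 4: 1 negative.
Total negative literal occurrences = 6.

6


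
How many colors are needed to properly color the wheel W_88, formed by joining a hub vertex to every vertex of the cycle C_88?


W_88 consists of the cycle C_88 together with a hub vertex adjacent to every cycle vertex.
The cycle C_88 needs 2 colors (even cycle -> 2).
The hub is adjacent to every cycle vertex, so it must receive a new color distinct from all of them.
Chromatic number = 2 + 1 = 3.

3


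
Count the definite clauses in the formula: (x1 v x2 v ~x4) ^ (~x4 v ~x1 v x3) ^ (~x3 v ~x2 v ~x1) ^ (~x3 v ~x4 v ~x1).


A definite clause has exactly one positive literal.
Clause 1: 2 positive -> not definite
Clause 2: 1 positive -> definite
Clause 3: 0 positive -> not definite
Clause 4: 0 positive -> not definite
Definite clause count = 1.

1


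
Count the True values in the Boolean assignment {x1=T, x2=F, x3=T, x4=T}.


The weight is the number of variables assigned True.
True variables: x1, x3, x4.
Weight = 3.

3


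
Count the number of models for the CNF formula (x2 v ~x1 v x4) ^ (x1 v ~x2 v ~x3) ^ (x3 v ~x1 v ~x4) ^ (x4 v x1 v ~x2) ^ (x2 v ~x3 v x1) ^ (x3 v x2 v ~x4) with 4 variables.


Enumerate all 16 truth assignments over 4 variables.
Test each against every clause.
Satisfying assignments found: 6.

6


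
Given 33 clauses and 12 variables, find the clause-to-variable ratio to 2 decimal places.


Clause-to-variable ratio = clauses / variables.
33 / 12 = 2.75.

2.75


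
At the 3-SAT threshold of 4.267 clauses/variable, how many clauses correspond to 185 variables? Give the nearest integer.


The 3-SAT phase transition occurs at approximately 4.267 clauses per variable.
m = 4.267 * 185 = 789.395.
Rounded to nearest integer: 789.

789


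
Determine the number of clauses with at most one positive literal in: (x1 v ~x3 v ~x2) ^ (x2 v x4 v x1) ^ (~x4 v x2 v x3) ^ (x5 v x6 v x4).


A Horn clause has at most one positive literal.
Clause 1: 1 positive lit(s) -> Horn
Clause 2: 3 positive lit(s) -> not Horn
Clause 3: 2 positive lit(s) -> not Horn
Clause 4: 3 positive lit(s) -> not Horn
Total Horn clauses = 1.

1


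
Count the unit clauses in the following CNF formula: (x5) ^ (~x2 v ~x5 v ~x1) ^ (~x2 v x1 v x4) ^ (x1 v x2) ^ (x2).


A unit clause contains exactly one literal.
Unit clauses found: (x5), (x2).
Count = 2.

2


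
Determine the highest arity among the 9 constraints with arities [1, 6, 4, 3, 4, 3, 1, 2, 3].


The arities are: 1, 6, 4, 3, 4, 3, 1, 2, 3.
Scan for the maximum value.
Maximum arity = 6.

6


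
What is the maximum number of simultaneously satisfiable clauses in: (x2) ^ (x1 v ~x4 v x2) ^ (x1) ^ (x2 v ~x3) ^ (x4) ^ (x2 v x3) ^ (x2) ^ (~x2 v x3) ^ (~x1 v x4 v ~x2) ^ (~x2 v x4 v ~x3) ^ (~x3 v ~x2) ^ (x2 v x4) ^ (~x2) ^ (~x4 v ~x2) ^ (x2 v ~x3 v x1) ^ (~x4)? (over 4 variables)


Enumerate all 16 truth assignments.
For each, count how many of the 16 clauses are satisfied.
The formula is not fully satisfiable, so the maximum is below 16.
Maximum simultaneously satisfiable clauses = 12.

12


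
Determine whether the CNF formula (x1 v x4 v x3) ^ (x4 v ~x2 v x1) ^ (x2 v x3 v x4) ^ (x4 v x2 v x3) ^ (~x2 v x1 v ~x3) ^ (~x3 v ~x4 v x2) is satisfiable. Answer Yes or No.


Check all 16 possible truth assignments.
Number of satisfying assignments found: 9.
The formula is satisfiable.

Yes


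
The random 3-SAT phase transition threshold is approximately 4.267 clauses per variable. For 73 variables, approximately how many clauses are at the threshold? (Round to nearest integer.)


The 3-SAT phase transition occurs at approximately 4.267 clauses per variable.
m = 4.267 * 73 = 311.491.
Rounded to nearest integer: 311.

311


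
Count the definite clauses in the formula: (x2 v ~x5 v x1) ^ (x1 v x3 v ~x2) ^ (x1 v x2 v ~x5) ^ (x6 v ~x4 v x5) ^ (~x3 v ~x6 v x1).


A definite clause has exactly one positive literal.
Clause 1: 2 positive -> not definite
Clause 2: 2 positive -> not definite
Clause 3: 2 positive -> not definite
Clause 4: 2 positive -> not definite
Clause 5: 1 positive -> definite
Definite clause count = 1.

1


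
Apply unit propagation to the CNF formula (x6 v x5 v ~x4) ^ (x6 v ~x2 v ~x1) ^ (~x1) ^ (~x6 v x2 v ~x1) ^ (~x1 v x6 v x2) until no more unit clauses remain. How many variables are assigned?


Unit propagation repeatedly assigns the literal in any unit clause, then simplifies.
Assignments in order: x1 = F.
No further unit clauses remain.
Total variables assigned = 1.

1


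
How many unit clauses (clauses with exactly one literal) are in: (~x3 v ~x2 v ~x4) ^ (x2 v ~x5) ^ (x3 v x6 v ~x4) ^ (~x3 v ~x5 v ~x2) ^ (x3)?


A unit clause contains exactly one literal.
Unit clauses found: (x3).
Count = 1.

1


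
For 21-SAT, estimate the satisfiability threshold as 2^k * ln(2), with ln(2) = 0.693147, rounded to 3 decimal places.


Using the asymptotic formula: threshold ~ 2^k * ln(2).
2^21 = 2097152.
2097152 * 0.693147 = 1453634.617.

1453634.617


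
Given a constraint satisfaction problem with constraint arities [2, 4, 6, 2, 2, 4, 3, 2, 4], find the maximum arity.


The arities are: 2, 4, 6, 2, 2, 4, 3, 2, 4.
Scan for the maximum value.
Maximum arity = 6.

6


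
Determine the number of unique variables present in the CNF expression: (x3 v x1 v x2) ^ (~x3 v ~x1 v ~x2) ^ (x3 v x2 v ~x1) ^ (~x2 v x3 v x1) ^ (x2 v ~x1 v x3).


Identify each distinct variable in the formula.
Variables found: x1, x2, x3.
Total distinct variables = 3.

3


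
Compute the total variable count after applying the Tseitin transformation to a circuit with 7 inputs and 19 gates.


The Tseitin transformation introduces one auxiliary variable per gate.
Total variables = inputs + gates = 7 + 19 = 26.

26


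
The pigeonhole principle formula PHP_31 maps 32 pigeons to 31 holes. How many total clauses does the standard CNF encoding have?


The PHP encoding has two parts:
1) At-least-one-hole clauses: 32 (one per pigeon, each with 31 literals).
2) At-most-one-pigeon-per-hole clauses: 31 holes * C(32,2) = 31 * 496 = 15376.
Total clauses = 32 + 15376 = 15408.

15408


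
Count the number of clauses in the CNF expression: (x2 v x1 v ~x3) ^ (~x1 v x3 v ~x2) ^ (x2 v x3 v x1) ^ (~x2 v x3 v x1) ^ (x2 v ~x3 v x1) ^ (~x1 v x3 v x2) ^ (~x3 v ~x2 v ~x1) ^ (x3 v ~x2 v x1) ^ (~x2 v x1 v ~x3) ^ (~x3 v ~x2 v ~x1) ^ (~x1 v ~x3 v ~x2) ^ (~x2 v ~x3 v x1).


Each group enclosed in parentheses joined by ^ is one clause.
Counting the conjuncts: 12 clauses.

12


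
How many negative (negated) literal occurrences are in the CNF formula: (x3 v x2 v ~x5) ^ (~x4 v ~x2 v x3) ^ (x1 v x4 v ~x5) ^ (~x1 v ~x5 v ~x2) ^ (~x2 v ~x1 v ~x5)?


Scan each clause for negated literals.
Clause 1: 1 negative; Clause 2: 2 negative; Clause 3: 1 negative; Clause 4: 3 negative; Clause 5: 3 negative.
Total negative literal occurrences = 10.

10


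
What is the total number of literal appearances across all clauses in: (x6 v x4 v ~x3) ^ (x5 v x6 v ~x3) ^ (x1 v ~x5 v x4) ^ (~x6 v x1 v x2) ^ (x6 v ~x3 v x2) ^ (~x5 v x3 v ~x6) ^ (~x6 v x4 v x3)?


Clause lengths: 3, 3, 3, 3, 3, 3, 3.
Sum = 3 + 3 + 3 + 3 + 3 + 3 + 3 = 21.

21


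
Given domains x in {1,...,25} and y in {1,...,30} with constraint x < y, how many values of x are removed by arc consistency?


For the constraint x < y, x needs a supporting value in y's domain.
x can be at most 29 (one less than y's maximum).
Valid x values from domain: 25 out of 25.
Pruned = 25 - 25 = 0.

0


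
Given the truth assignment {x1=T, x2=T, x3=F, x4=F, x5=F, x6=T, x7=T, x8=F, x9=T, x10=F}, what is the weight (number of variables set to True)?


The weight is the number of variables assigned True.
True variables: x1, x2, x6, x7, x9.
Weight = 5.

5


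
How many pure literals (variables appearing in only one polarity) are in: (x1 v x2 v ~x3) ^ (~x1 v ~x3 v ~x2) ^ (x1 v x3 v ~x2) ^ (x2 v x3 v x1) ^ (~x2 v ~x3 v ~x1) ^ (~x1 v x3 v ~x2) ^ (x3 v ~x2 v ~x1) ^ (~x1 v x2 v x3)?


A pure literal appears in only one polarity across all clauses.
No pure literals found.
Count = 0.

0


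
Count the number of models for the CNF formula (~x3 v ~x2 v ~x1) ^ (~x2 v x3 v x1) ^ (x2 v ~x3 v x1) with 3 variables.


Enumerate all 8 truth assignments over 3 variables.
Test each against every clause.
Satisfying assignments found: 5.

5


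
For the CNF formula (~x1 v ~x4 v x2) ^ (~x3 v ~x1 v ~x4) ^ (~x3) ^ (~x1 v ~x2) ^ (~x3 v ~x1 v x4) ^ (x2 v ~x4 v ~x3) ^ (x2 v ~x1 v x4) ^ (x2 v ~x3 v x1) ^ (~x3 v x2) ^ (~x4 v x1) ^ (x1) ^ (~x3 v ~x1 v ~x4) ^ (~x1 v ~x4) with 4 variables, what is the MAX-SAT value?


Enumerate all 16 truth assignments.
For each, count how many of the 13 clauses are satisfied.
The formula is not fully satisfiable, so the maximum is below 13.
Maximum simultaneously satisfiable clauses = 12.

12


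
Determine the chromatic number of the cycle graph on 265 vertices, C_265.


An odd cycle cannot be 2-colored: alternating two colors around the cycle returns to the start with a conflict.
Since 265 is odd, three colors are required (and three suffice).
Chromatic number = 3.

3


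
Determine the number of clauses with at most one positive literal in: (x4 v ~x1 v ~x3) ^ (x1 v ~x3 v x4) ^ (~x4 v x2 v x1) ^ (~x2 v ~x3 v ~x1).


A Horn clause has at most one positive literal.
Clause 1: 1 positive lit(s) -> Horn
Clause 2: 2 positive lit(s) -> not Horn
Clause 3: 2 positive lit(s) -> not Horn
Clause 4: 0 positive lit(s) -> Horn
Total Horn clauses = 2.

2


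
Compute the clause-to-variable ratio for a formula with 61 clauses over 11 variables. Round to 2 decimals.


Clause-to-variable ratio = clauses / variables.
61 / 11 = 5.55.

5.55


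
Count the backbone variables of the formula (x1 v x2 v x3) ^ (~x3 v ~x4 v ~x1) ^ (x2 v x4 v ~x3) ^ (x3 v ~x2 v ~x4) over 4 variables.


Find all satisfying assignments: 8 model(s).
Check which variables have the same value in every model.
No variable is fixed across all models.
Backbone size = 0.

0


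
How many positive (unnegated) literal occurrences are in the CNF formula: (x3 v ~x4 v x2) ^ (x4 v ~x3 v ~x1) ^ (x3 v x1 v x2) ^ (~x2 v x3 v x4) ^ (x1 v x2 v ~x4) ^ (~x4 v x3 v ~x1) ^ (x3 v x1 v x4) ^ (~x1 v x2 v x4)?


Scan each clause for unnegated literals.
Clause 1: 2 positive; Clause 2: 1 positive; Clause 3: 3 positive; Clause 4: 2 positive; Clause 5: 2 positive; Clause 6: 1 positive; Clause 7: 3 positive; Clause 8: 2 positive.
Total positive literal occurrences = 16.

16


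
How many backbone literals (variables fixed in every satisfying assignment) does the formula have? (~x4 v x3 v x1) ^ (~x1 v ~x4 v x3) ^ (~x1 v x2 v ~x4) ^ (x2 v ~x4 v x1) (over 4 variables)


Find all satisfying assignments: 10 model(s).
Check which variables have the same value in every model.
No variable is fixed across all models.
Backbone size = 0.

0


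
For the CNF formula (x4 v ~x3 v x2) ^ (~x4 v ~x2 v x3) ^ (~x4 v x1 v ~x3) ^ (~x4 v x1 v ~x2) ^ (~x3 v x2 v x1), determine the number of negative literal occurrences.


Scan each clause for negated literals.
Clause 1: 1 negative; Clause 2: 2 negative; Clause 3: 2 negative; Clause 4: 2 negative; Clause 5: 1 negative.
Total negative literal occurrences = 8.

8


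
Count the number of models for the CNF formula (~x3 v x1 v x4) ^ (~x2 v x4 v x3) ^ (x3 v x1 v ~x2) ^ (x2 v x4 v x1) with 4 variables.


Enumerate all 16 truth assignments over 4 variables.
Test each against every clause.
Satisfying assignments found: 10.

10


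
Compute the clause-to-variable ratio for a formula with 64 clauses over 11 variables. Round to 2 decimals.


Clause-to-variable ratio = clauses / variables.
64 / 11 = 5.82.

5.82


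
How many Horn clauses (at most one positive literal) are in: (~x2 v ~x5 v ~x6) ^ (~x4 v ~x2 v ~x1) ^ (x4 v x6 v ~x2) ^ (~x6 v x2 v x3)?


A Horn clause has at most one positive literal.
Clause 1: 0 positive lit(s) -> Horn
Clause 2: 0 positive lit(s) -> Horn
Clause 3: 2 positive lit(s) -> not Horn
Clause 4: 2 positive lit(s) -> not Horn
Total Horn clauses = 2.

2


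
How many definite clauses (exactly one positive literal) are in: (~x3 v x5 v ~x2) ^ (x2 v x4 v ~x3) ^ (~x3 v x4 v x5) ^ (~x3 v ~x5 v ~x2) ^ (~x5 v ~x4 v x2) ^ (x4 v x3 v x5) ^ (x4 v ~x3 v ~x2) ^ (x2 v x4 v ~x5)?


A definite clause has exactly one positive literal.
Clause 1: 1 positive -> definite
Clause 2: 2 positive -> not definite
Clause 3: 2 positive -> not definite
Clause 4: 0 positive -> not definite
Clause 5: 1 positive -> definite
Clause 6: 3 positive -> not definite
Clause 7: 1 positive -> definite
Clause 8: 2 positive -> not definite
Definite clause count = 3.

3
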